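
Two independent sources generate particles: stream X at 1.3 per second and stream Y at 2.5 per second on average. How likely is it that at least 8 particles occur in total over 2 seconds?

0.4900

Independent Poisson processes superpose: combined rate λ = 1.3 + 2.5 = 3.8 per second.
Over the interval, μ = 3.8 × 2 = 7.6 (2 seconds).
P(N ≥ 8) = 1 − P(N ≤ 7) ≈ 0.4900.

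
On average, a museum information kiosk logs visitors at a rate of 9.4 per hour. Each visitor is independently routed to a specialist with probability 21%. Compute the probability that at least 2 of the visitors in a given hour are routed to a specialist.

0.5869

Thinning: the visitors that are routed to a specialist themselves form a Poisson process with rate 0.21 × 9.4 = 1.974 per hour.
So μ = 1.974.
P(N ≥ 2) = 1 − P(N ≤ 1) ≈ 0.5869.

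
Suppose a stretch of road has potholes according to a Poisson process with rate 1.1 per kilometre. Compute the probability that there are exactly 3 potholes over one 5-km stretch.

Over the interval, μ = 1.1 × 5 = 5.5 (a 5-km stretch = 5 kilometres).
P(N = 3) = e^(−μ) μ^3/3! = e^(−5.5) · 5.5^3/6 ≈ 0.1133.

0.1133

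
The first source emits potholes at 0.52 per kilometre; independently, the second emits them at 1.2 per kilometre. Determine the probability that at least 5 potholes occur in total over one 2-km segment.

Independent Poisson processes superpose: combined rate λ = 0.52 + 1.2 = 1.72 per kilometre.
Over the interval, μ = 1.72 × 2 = 3.44 (a 2-km segment = 2 kilometres).
P(N ≥ 5) = 1 − P(N ≤ 4) ≈ 0.2633.

0.2633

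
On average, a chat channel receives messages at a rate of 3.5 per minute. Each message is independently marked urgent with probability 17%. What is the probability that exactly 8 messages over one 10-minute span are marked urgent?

0.1015

Thinning: the messages that are marked urgent themselves form a Poisson process with rate 0.17 × 3.5 = 0.595 per minute.
Over the interval, μ = 0.595 × 10 = 5.95 (a 10-minute span = 10 minutes).
P(N = 8) = e^(−5.95) · 5.95^8/8! ≈ 0.1015.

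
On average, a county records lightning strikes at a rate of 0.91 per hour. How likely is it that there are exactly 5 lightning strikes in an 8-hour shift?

0.1174

Over the interval, μ = 0.91 × 8 = 7.28 (an 8-hour shift = 8 hours).
P(N = 5) = e^(−μ) μ^5/5! = e^(−7.28) · 7.28^5/120 ≈ 0.1174.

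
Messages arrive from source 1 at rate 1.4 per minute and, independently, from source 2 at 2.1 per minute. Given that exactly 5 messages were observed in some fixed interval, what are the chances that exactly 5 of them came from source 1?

Given the total, each event is independently from source 1 with probability p = λ_1/(λ_1+λ_2) = 1.4/3.5 = 0.4000.
So K ~ Binomial(5, 1.4/3.5): P(K = 5) = C(5,5) · (1.4/3.5)^5 · (2.1/3.5)^0 ≈ 0.0102.

0.0102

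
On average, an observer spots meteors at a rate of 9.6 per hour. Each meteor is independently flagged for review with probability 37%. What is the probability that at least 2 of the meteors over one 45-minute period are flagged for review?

0.7447

Thinning: the meteors that are flagged for review themselves form a Poisson process with rate 0.37 × 9.6 = 3.552 per hour.
Over the interval, μ = 3.552 × 0.75 = 2.664 (a 45-minute period = 0.75 hours).
P(N ≥ 2) = 1 − P(N ≤ 1) ≈ 0.7447.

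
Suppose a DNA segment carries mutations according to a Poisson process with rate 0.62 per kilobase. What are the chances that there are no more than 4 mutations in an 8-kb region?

0.4475

Over the interval, μ = 0.62 × 8 = 4.96 (an 8-kb region = 8 kilobases).
P(N ≤ 4) = Σ_{j=0}^{4} e^(−μ) μ^j/j! ≈ 0.4475.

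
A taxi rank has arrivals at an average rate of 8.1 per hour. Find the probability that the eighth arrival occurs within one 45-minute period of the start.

Over the interval, μ = 8.1 × 0.75 = 6.075 (a 45-minute period = 0.75 hours).
The eighth arrival falls in the interval iff at least 8 events occur there: P(S_8 ≤ t) = P(N ≥ 8) = 1 − P(N ≤ 7) ≈ 0.2664.

0.2664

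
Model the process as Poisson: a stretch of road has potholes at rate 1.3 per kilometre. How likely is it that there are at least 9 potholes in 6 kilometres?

0.3796

Over the interval, μ = 1.3 × 6 = 7.8 (6 kilometres).
P(N ≥ 9) = 1 − P(N ≤ 8) = 1 − Σ_{j=0}^{8} e^(−μ) μ^j/j! ≈ 0.3796.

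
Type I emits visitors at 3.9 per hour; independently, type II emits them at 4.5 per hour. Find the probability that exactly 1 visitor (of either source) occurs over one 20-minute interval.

0.1703

Independent Poisson processes superpose: combined rate λ = 3.9 + 4.5 = 8.4 per hour.
Over the interval, μ = 8.4 × 1/3 = 2.8 (a 20-minute interval = 1/3 hours).
P(N = 1) = e^(−2.8) · 2.8^1/1! ≈ 0.1703.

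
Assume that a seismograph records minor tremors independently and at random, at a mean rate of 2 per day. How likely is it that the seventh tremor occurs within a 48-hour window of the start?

Over the interval, μ = 2 × 2 = 4 (a 48-hour window = 2 days).
The seventh arrival falls in the interval iff at least 7 events occur there: P(S_7 ≤ t) = P(N ≥ 7) = 1 − P(N ≤ 6) ≈ 0.1107.

0.1107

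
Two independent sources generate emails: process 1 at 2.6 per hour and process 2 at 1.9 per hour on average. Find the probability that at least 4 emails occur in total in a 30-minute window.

0.1906

Independent Poisson processes superpose: combined rate λ = 2.6 + 1.9 = 4.5 per hour.
Over the interval, μ = 4.5 × 0.5 = 2.25 (a 30-minute window = 0.5 hours).
P(N ≥ 4) = 1 − P(N ≤ 3) ≈ 0.1906.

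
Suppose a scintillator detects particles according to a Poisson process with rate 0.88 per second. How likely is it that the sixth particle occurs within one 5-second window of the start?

0.2801

Over the interval, μ = 0.88 × 5 = 4.4 (a 5-second window = 5 seconds).
The sixth arrival falls in the interval iff at least 6 events occur there: P(S_6 ≤ t) = P(N ≥ 6) = 1 − P(N ≤ 5) ≈ 0.2801.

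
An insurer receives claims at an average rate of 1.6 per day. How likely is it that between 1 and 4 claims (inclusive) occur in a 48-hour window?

0.7399

Over the interval, μ = 1.6 × 2 = 3.2 (a 48-hour window = 2 days).
P(1 ≤ N ≤ 4) = Σ_{j=1}^{4} e^(−3.2) · 3.2^j/j! ≈ 0.7399.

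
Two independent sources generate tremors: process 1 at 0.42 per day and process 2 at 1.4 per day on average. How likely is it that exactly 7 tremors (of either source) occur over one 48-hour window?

Independent Poisson processes superpose: combined rate λ = 0.42 + 1.4 = 1.82 per day.
Over the interval, μ = 1.82 × 2 = 3.64 (a 48-hour window = 2 days).
P(N = 7) = e^(−3.64) · 3.64^7/7! ≈ 0.0441.

0.0441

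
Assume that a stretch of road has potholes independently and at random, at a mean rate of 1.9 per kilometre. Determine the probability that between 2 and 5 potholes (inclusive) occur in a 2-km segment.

Over the interval, μ = 1.9 × 2 = 3.8 (a 2-km segment = 2 kilometres).
P(2 ≤ N ≤ 5) = Σ_{j=2}^{5} e^(−3.8) · 3.8^j/j! ≈ 0.7082.

0.7082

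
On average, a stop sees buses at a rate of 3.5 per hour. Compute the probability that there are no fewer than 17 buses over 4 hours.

0.2441

Over the interval, μ = 3.5 × 4 = 14 (4 hours).
P(N ≥ 17) = 1 − P(N ≤ 16) = 1 − Σ_{j=0}^{16} e^(−μ) μ^j/j! ≈ 0.2441.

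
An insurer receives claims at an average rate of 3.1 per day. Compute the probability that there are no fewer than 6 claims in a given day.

0.0943

With mean μ = 3.1 per day,
P(N ≥ 6) = 1 − P(N ≤ 5) = 1 − Σ_{j=0}^{5} e^(−μ) μ^j/j! ≈ 0.0943.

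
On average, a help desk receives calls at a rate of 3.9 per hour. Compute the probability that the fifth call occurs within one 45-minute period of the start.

0.1723

Over the interval, μ = 3.9 × 0.75 = 2.925 (a 45-minute period = 0.75 hours).
The fifth arrival falls in the interval iff at least 5 events occur there: P(S_5 ≤ t) = P(N ≥ 5) = 1 − P(N ≤ 4) ≈ 0.1723.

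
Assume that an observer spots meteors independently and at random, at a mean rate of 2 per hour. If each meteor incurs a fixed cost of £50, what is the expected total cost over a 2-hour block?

E[N] = 2 × 2 = 4 (a 2-hour block = 2 hours); E[cost] = 4 × £50 = £200.

£200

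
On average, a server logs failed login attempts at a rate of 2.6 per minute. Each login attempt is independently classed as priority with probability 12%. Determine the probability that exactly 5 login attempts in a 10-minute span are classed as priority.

0.1088

Thinning: the login attempts that are classed as priority themselves form a Poisson process with rate 0.12 × 2.6 = 0.312 per minute.
Over the interval, μ = 0.312 × 10 = 3.12 (a 10-minute span = 10 minutes).
P(N = 5) = e^(−3.12) · 3.12^5/5! ≈ 0.1088.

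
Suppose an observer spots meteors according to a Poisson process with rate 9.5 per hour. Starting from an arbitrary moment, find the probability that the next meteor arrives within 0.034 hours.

Inter-arrival times are exponential with rate λ = 9.5 per hour.
P(T ≤ 0.034) = 1 − e^(−λt) = 1 − e^(−9.5 × 0.034) = 1 − e^(−0.323) ≈ 0.2760.

0.2760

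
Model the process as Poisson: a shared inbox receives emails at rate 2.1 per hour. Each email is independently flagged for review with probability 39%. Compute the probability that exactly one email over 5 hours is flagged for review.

Thinning: the emails that are flagged for review themselves form a Poisson process with rate 0.39 × 2.1 = 0.819 per hour.
Over the interval, μ = 0.819 × 5 = 4.095 (5 hours).
P(N = 1) = e^(−4.095) · 4.095^1/1! ≈ 0.0682.

0.0682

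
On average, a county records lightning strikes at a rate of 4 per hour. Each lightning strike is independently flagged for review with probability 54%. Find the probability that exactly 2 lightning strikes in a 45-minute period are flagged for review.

Thinning: the lightning strikes that are flagged for review themselves form a Poisson process with rate 0.54 × 4 = 2.16 per hour.
Over the interval, μ = 2.16 × 0.75 = 1.62 (a 45-minute period = 0.75 hours).
P(N = 2) = e^(−1.62) · 1.62^2/2! ≈ 0.2597.

0.2597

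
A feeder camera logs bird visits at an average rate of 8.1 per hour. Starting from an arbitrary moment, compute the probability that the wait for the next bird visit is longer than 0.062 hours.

0.6052

The wait for the next event is exponential with rate λ = 8.1 per hour.
P(T > 0.062) = e^(−λt) = e^(−8.1 × 0.062) = e^(−0.5022) ≈ 0.6052.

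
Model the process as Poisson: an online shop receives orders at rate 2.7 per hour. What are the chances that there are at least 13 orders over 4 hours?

Over the interval, μ = 2.7 × 4 = 10.8 (4 hours).
P(N ≥ 13) = 1 − P(N ≤ 12) = 1 − Σ_{j=0}^{12} e^(−μ) μ^j/j! ≈ 0.2896.

0.2896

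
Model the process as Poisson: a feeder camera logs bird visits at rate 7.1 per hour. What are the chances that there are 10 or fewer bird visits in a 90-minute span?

0.5023

Over the interval, μ = 7.1 × 1.5 = 10.65 (a 90-minute span = 1.5 hours).
P(N ≤ 10) = Σ_{j=0}^{10} e^(−μ) μ^j/j! ≈ 0.5023.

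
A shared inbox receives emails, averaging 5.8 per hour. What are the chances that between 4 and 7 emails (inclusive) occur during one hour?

With mean μ = 5.8 per hour,
P(4 ≤ N ≤ 7) = Σ_{j=4}^{7} e^(−5.8) · 5.8^j/j! ≈ 0.6011.

0.6011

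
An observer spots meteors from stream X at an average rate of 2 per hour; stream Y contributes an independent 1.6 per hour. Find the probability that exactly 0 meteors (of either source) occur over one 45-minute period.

0.0672

Independent Poisson processes superpose: combined rate λ = 2 + 1.6 = 3.6 per hour.
Over the interval, μ = 3.6 × 0.75 = 2.7 (a 45-minute period = 0.75 hours).
P(N = 0) = e^(−2.7) · 2.7^0/0! ≈ 0.0672.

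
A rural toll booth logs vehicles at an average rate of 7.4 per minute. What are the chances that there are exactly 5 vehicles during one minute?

0.1130

With mean μ = 7.4 per minute,
P(N = 5) = e^(−μ) μ^5/5! = e^(−7.4) · 7.4^5/120 ≈ 0.1130.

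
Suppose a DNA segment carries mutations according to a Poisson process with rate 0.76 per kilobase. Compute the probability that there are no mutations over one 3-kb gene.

Over the interval, μ = 0.76 × 3 = 2.28 (a 3-kb gene = 3 kilobases).
P(N = 0) = e^(−μ) μ^0/0! = e^(−2.28) · 2.28^0/1 ≈ 0.1023.

0.1023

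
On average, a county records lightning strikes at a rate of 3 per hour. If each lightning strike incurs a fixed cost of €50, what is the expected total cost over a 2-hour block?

€300

E[N] = 3 × 2 = 6 (a 2-hour block = 2 hours); E[cost] = 6 × €50 = €300.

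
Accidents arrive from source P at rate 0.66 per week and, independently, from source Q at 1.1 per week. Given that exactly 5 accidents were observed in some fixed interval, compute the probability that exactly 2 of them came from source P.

0.3433

Given the total, each event is independently from source P with probability p = λ_P/(λ_P+λ_Q) = 0.66/1.76 = 0.3750.
So K ~ Binomial(5, 0.66/1.76): P(K = 2) = C(5,2) · (0.66/1.76)^2 · (1.1/1.76)^3 ≈ 0.3433.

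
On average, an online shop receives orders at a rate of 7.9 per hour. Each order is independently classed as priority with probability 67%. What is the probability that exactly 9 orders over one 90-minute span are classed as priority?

0.1231

Thinning: the orders that are classed as priority themselves form a Poisson process with rate 0.67 × 7.9 = 5.293 per hour.
Over the interval, μ = 5.293 × 1.5 = 7.9395 (a 90-minute span = 1.5 hours).
P(N = 9) = e^(−7.9395) · 7.9395^9/9! ≈ 0.1231.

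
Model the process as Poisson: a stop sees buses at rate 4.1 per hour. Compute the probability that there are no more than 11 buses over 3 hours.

Over the interval, μ = 4.1 × 3 = 12.3 (3 hours).
P(N ≤ 11) = Σ_{j=0}^{11} e^(−μ) μ^j/j! ≈ 0.4278.

0.4278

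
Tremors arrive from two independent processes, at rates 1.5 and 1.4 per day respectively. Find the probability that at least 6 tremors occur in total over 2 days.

0.5217

Independent Poisson processes superpose: combined rate λ = 1.5 + 1.4 = 2.9 per day.
Over the interval, μ = 2.9 × 2 = 5.8 (2 days).
P(N ≥ 6) = 1 − P(N ≤ 5) ≈ 0.5217.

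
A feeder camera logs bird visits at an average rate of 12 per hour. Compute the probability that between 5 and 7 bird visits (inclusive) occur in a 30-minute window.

0.4589

Over the interval, μ = 12 × 0.5 = 6 (a 30-minute window = 0.5 hours).
P(5 ≤ N ≤ 7) = Σ_{j=5}^{7} e^(−6) · 6^j/j! ≈ 0.4589.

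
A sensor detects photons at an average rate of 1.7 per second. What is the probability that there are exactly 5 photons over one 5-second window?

Over the interval, μ = 1.7 × 5 = 8.5 (a 5-second window = 5 seconds).
P(N = 5) = e^(−μ) μ^5/5! = e^(−8.5) · 8.5^5/120 ≈ 0.0752.

0.0752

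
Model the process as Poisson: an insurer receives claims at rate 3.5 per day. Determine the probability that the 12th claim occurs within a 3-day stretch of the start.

0.3613

Over the interval, μ = 3.5 × 3 = 10.5 (a 3-day stretch = 3 days).
The 12th arrival falls in the interval iff at least 12 events occur there: P(S_12 ≤ t) = P(N ≥ 12) = 1 − P(N ≤ 11) ≈ 0.3613.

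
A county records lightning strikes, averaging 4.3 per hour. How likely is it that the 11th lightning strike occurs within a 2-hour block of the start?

0.2478

Over the interval, μ = 4.3 × 2 = 8.6 (a 2-hour block = 2 hours).
The 11th arrival falls in the interval iff at least 11 events occur there: P(S_11 ≤ t) = P(N ≥ 11) = 1 − P(N ≤ 10) ≈ 0.2478.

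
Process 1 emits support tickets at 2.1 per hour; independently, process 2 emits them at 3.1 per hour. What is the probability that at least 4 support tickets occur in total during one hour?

Independent Poisson processes superpose: combined rate λ = 2.1 + 3.1 = 5.2 per hour.
So μ = 5.2.
P(N ≥ 4) = 1 − P(N ≤ 3) ≈ 0.7619.

0.7619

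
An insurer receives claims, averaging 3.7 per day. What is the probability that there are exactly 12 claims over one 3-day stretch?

Over the interval, μ = 3.7 × 3 = 11.1 (a 3-day stretch = 3 days).
P(N = 12) = e^(−μ) μ^12/12! = e^(−11.1) · 11.1^12/479001600 ≈ 0.1104.

0.1104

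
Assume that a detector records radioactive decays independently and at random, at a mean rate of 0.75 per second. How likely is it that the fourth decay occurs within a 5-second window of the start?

0.5162

Over the interval, μ = 0.75 × 5 = 3.75 (a 5-second window = 5 seconds).
The fourth arrival falls in the interval iff at least 4 events occur there: P(S_4 ≤ t) = P(N ≥ 4) = 1 − P(N ≤ 3) ≈ 0.5162.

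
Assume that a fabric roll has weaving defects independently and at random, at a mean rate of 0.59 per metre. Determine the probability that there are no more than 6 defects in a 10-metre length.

Over the interval, μ = 0.59 × 10 = 5.9 (a 10-metre length = 10 metres).
P(N ≤ 6) = Σ_{j=0}^{6} e^(−μ) μ^j/j! ≈ 0.6224.

0.6224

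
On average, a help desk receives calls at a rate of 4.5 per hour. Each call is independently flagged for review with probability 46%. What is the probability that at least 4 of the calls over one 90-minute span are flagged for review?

Thinning: the calls that are flagged for review themselves form a Poisson process with rate 0.46 × 4.5 = 2.07 per hour.
Over the interval, μ = 2.07 × 1.5 = 3.105 (a 90-minute span = 1.5 hours).
P(N ≥ 4) = 1 − P(N ≤ 3) ≈ 0.3763.

0.3763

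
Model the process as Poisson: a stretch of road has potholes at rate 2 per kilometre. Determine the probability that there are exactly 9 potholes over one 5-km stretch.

Over the interval, μ = 2 × 5 = 10 (a 5-km stretch = 5 kilometres).
P(N = 9) = e^(−μ) μ^9/9! = e^(−10) · 10^9/362880 ≈ 0.1251.

0.1251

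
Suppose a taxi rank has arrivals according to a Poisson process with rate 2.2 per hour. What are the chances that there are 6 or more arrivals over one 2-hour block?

Over the interval, μ = 2.2 × 2 = 4.4 (a 2-hour block = 2 hours).
P(N ≥ 6) = 1 − P(N ≤ 5) = 1 − Σ_{j=0}^{5} e^(−μ) μ^j/j! ≈ 0.2801.

0.2801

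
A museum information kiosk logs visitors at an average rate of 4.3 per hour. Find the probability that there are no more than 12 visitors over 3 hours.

0.4741

Over the interval, μ = 4.3 × 3 = 12.9 (3 hours).
P(N ≤ 12) = Σ_{j=0}^{12} e^(−μ) μ^j/j! ≈ 0.4741.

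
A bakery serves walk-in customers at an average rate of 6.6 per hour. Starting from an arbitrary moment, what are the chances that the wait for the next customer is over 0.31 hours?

0.1293

The wait for the next event is exponential with rate λ = 6.6 per hour.
P(T > 0.31) = e^(−λt) = e^(−6.6 × 0.31) = e^(−2.046) ≈ 0.1293.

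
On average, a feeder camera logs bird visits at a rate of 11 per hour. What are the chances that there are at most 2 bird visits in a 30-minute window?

Over the interval, μ = 11 × 0.5 = 5.5 (a 30-minute window = 0.5 hours).
P(N ≤ 2) = Σ_{j=0}^{2} e^(−μ) μ^j/j! ≈ 0.0884.

0.0884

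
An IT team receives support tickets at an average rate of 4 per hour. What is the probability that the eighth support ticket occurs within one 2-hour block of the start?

0.5470

Over the interval, μ = 4 × 2 = 8 (a 2-hour block = 2 hours).
The eighth arrival falls in the interval iff at least 8 events occur there: P(S_8 ≤ t) = P(N ≥ 8) = 1 − P(N ≤ 7) ≈ 0.5470.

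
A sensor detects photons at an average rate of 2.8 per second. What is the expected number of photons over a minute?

E[N] = λt = 2.8 × 60 = 168 (a minute = 60 seconds).

168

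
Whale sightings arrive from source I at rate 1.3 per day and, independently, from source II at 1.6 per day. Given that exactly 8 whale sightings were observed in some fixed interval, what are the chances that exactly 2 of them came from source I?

Given the total, each event is independently from source I with probability p = λ_I/(λ_I+λ_II) = 1.3/2.9 ≈ 0.4483.
So K ~ Binomial(8, 1.3/2.9): P(K = 2) = C(8,2) · (1.3/2.9)^2 · (1.6/2.9)^6 ≈ 0.1587.

0.1587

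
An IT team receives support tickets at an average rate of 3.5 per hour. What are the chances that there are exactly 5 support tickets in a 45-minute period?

0.0752

Over the interval, μ = 3.5 × 0.75 = 2.625 (a 45-minute period = 0.75 hours).
P(N = 5) = e^(−μ) μ^5/5! = e^(−2.625) · 2.625^5/120 ≈ 0.0752.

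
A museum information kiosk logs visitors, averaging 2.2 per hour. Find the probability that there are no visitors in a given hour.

0.1108

With mean μ = 2.2 per hour,
P(N = 0) = e^(−μ) μ^0/0! = e^(−2.2) · 2.2^0/1 ≈ 0.1108.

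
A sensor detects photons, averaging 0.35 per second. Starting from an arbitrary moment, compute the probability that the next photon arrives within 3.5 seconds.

0.7062

Inter-arrival times are exponential with rate λ = 0.35 per second.
P(T ≤ 3.5) = 1 − e^(−λt) = 1 − e^(−0.35 × 3.5) = 1 − e^(−1.225) ≈ 0.7062.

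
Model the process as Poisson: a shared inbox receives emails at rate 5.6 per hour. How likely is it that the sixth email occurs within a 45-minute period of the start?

Over the interval, μ = 5.6 × 0.75 = 4.2 (a 45-minute period = 0.75 hours).
The sixth arrival falls in the interval iff at least 6 events occur there: P(S_6 ≤ t) = P(N ≥ 6) = 1 − P(N ≤ 5) ≈ 0.2469.

0.2469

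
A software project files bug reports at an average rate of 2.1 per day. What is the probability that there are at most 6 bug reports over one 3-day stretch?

0.5582

Over the interval, μ = 2.1 × 3 = 6.3 (a 3-day stretch = 3 days).
P(N ≤ 6) = Σ_{j=0}^{6} e^(−μ) μ^j/j! ≈ 0.5582.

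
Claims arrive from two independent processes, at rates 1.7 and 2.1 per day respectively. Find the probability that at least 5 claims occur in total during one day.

0.3322

Independent Poisson processes superpose: combined rate λ = 1.7 + 2.1 = 3.8 per day.
So μ = 3.8.
P(N ≥ 5) = 1 − P(N ≤ 4) ≈ 0.3322.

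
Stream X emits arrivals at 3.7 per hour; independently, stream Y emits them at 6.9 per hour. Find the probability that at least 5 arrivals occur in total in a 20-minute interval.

Independent Poisson processes superpose: combined rate λ = 3.7 + 6.9 = 10.6 per hour.
Over the interval, μ = 10.6 × 1/3 ≈ 3.53333 (a 20-minute interval = 1/3 hours).
P(N ≥ 5) = 1 − P(N ≤ 4) ≈ 0.2809.

0.2809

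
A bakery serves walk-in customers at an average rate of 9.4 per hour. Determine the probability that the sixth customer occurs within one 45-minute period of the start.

Over the interval, μ = 9.4 × 0.75 = 7.05 (a 45-minute period = 0.75 hours).
The sixth arrival falls in the interval iff at least 6 events occur there: P(S_6 ≤ t) = P(N ≥ 6) = 1 − P(N ≤ 5) ≈ 0.7056.

0.7056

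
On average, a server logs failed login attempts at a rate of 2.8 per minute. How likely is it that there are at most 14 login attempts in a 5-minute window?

Over the interval, μ = 2.8 × 5 = 14 (a 5-minute window = 5 minutes).
P(N ≤ 14) = Σ_{j=0}^{14} e^(−μ) μ^j/j! ≈ 0.5704.

0.5704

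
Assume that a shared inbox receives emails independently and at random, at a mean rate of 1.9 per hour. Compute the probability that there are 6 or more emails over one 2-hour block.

Over the interval, μ = 1.9 × 2 = 3.8 (a 2-hour block = 2 hours).
P(N ≥ 6) = 1 − P(N ≤ 5) = 1 − Σ_{j=0}^{5} e^(−μ) μ^j/j! ≈ 0.1844.

0.1844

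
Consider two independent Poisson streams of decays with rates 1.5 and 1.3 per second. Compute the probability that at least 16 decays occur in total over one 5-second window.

0.3306

Independent Poisson processes superpose: combined rate λ = 1.5 + 1.3 = 2.8 per second.
Over the interval, μ = 2.8 × 5 = 14 (a 5-second window = 5 seconds).
P(N ≥ 16) = 1 − P(N ≤ 15) ≈ 0.3306.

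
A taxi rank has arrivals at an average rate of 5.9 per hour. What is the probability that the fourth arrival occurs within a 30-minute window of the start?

0.3416

Over the interval, μ = 5.9 × 0.5 = 2.95 (a 30-minute window = 0.5 hours).
The fourth arrival falls in the interval iff at least 4 events occur there: P(S_4 ≤ t) = P(N ≥ 4) = 1 − P(N ≤ 3) ≈ 0.3416.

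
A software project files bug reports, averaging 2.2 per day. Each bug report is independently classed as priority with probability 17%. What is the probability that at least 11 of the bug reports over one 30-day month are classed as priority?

0.5661

Thinning: the bug reports that are classed as priority themselves form a Poisson process with rate 0.17 × 2.2 = 0.374 per day.
Over the interval, μ = 0.374 × 30 = 11.22 (a 30-day month = 30 days).
P(N ≥ 11) = 1 − P(N ≤ 10) ≈ 0.5661.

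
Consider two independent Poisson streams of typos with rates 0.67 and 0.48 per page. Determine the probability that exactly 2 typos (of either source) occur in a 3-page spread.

0.1889

Independent Poisson processes superpose: combined rate λ = 0.67 + 0.48 = 1.15 per page.
Over the interval, μ = 1.15 × 3 = 3.45 (a 3-page spread = 3 pages).
P(N = 2) = e^(−3.45) · 3.45^2/2! ≈ 0.1889.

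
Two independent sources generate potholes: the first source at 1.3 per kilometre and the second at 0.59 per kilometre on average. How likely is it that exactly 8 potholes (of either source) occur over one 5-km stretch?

0.1241

Independent Poisson processes superpose: combined rate λ = 1.3 + 0.59 = 1.89 per kilometre.
Over the interval, μ = 1.89 × 5 = 9.45 (a 5-km stretch = 5 kilometres).
P(N = 8) = e^(−9.45) · 9.45^8/8! ≈ 0.1241.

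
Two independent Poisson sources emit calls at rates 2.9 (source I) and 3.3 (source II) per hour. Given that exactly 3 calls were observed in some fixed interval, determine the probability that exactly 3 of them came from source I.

Given the total, each event is independently from source I with probability p = λ_I/(λ_I+λ_II) = 2.9/6.2 ≈ 0.4677.
So K ~ Binomial(3, 2.9/6.2): P(K = 3) = C(3,3) · (2.9/6.2)^3 · (3.3/6.2)^0 ≈ 0.1023.

0.1023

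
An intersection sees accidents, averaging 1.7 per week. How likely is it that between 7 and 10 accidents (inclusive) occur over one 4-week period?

Over the interval, μ = 1.7 × 4 = 6.8 (a 4-week period = 4 weeks).
P(7 ≤ N ≤ 10) = Σ_{j=7}^{10} e^(−6.8) · 6.8^j/j! ≈ 0.4351.

0.4351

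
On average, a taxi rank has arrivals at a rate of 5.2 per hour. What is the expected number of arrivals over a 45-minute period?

3.9

E[N] = λt = 5.2 × 0.75 = 3.9 (a 45-minute period = 0.75 hours).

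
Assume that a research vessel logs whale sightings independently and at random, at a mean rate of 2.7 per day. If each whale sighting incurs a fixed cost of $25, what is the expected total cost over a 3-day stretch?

E[N] = 2.7 × 3 = 8.1 (a 3-day stretch = 3 days); E[cost] = 8.1 × $25 = $202.5.

$202.5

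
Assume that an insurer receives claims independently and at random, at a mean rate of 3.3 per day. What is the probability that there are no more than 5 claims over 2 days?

0.3547

Over the interval, μ = 3.3 × 2 = 6.6 (2 days).
P(N ≤ 5) = Σ_{j=0}^{5} e^(−μ) μ^j/j! ≈ 0.3547.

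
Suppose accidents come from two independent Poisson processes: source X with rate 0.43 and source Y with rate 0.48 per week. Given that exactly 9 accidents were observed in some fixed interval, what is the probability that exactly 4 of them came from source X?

Given the total, each event is independently from source X with probability p = λ_X/(λ_X+λ_Y) = 0.43/0.91 ≈ 0.4725.
So K ~ Binomial(9, 0.43/0.91): P(K = 4) = C(9,4) · (0.43/0.91)^4 · (0.48/0.91)^5 ≈ 0.2565.

0.2565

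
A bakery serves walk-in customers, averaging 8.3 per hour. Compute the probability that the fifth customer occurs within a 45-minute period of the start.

0.7439

Over the interval, μ = 8.3 × 0.75 = 6.225 (a 45-minute period = 0.75 hours).
The fifth arrival falls in the interval iff at least 5 events occur there: P(S_5 ≤ t) = P(N ≥ 5) = 1 − P(N ≤ 4) ≈ 0.7439.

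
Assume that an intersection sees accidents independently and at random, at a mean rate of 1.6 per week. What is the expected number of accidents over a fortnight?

3.2

E[N] = λt = 1.6 × 2 = 3.2 (a fortnight = 2 weeks).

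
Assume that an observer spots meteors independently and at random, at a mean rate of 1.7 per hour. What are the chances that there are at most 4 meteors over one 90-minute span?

0.8844

Over the interval, μ = 1.7 × 1.5 = 2.55 (a 90-minute span = 1.5 hours).
P(N ≤ 4) = Σ_{j=0}^{4} e^(−μ) μ^j/j! ≈ 0.8844.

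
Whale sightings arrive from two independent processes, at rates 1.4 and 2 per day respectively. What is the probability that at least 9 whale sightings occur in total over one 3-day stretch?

0.6892

Independent Poisson processes superpose: combined rate λ = 1.4 + 2 = 3.4 per day.
Over the interval, μ = 3.4 × 3 = 10.2 (a 3-day stretch = 3 days).
P(N ≥ 9) = 1 − P(N ≤ 8) ≈ 0.6892.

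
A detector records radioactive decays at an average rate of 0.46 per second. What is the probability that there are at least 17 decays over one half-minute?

Over the interval, μ = 0.46 × 30 = 13.8 (a half-minute = 30 seconds).
P(N ≥ 17) = 1 − P(N ≤ 16) = 1 − Σ_{j=0}^{16} e^(−μ) μ^j/j! ≈ 0.2270.

0.2270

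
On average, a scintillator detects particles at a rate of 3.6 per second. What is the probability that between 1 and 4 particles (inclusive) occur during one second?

With mean μ = 3.6 per second,
P(1 ≤ N ≤ 4) = Σ_{j=1}^{4} e^(−3.6) · 3.6^j/j! ≈ 0.6791.

0.6791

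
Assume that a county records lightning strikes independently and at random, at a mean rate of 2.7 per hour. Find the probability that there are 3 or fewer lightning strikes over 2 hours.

0.2133

Over the interval, μ = 2.7 × 2 = 5.4 (2 hours).
P(N ≤ 3) = Σ_{j=0}^{3} e^(−μ) μ^j/j! ≈ 0.2133.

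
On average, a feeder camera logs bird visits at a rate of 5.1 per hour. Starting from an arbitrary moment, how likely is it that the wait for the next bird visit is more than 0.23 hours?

0.3094

The wait for the next event is exponential with rate λ = 5.1 per hour.
P(T > 0.23) = e^(−λt) = e^(−5.1 × 0.23) = e^(−1.173) ≈ 0.3094.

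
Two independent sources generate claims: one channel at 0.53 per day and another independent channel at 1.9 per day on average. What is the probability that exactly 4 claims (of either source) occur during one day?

0.1279

Independent Poisson processes superpose: combined rate λ = 0.53 + 1.9 = 2.43 per day.
So μ = 2.43.
P(N = 4) = e^(−2.43) · 2.43^4/4! ≈ 0.1279.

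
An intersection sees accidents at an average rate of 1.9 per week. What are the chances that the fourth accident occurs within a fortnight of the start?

0.5265

Over the interval, μ = 1.9 × 2 = 3.8 (a fortnight = 2 weeks).
The fourth arrival falls in the interval iff at least 4 events occur there: P(S_4 ≤ t) = P(N ≥ 4) = 1 − P(N ≤ 3) ≈ 0.5265.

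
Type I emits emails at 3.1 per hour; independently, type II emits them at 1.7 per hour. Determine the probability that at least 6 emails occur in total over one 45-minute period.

Independent Poisson processes superpose: combined rate λ = 3.1 + 1.7 = 4.8 per hour.
Over the interval, μ = 4.8 × 0.75 = 3.6 (a 45-minute period = 0.75 hours).
P(N ≥ 6) = 1 − P(N ≤ 5) ≈ 0.1559.

0.1559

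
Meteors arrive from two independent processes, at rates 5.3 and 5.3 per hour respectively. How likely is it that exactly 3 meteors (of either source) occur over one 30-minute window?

Independent Poisson processes superpose: combined rate λ = 5.3 + 5.3 = 10.6 per hour.
Over the interval, μ = 10.6 × 0.5 = 5.3 (a 30-minute window = 0.5 hours).
P(N = 3) = e^(−5.3) · 5.3^3/3! ≈ 0.1239.

0.1239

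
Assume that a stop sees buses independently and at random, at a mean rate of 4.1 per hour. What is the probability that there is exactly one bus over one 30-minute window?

0.2639

Over the interval, μ = 4.1 × 0.5 = 2.05 (a 30-minute window = 0.5 hours).
P(N = 1) = e^(−μ) μ^1/1! = e^(−2.05) · 2.05^1/1 ≈ 0.2639.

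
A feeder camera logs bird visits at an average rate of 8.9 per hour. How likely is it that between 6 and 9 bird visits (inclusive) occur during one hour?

With mean μ = 8.9 per hour,
P(6 ≤ N ≤ 9) = Σ_{j=6}^{9} e^(−8.9) · 8.9^j/j! ≈ 0.4787.

0.4787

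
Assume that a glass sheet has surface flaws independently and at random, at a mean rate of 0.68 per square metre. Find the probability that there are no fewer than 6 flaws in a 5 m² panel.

0.1295

Over the interval, μ = 0.68 × 5 = 3.4 (a 5 m² panel = 5 square metres).
P(N ≥ 6) = 1 − P(N ≤ 5) = 1 − Σ_{j=0}^{5} e^(−μ) μ^j/j! ≈ 0.1295.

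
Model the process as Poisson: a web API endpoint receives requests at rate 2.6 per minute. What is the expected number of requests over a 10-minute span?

26

E[N] = λt = 2.6 × 10 = 26 (a 10-minute span = 10 minutes).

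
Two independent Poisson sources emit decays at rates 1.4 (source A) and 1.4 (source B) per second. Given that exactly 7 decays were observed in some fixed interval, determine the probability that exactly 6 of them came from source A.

0.0547

Given the total, each event is independently from source A with probability p = λ_A/(λ_A+λ_B) = 1.4/2.8 = 0.5000.
So K ~ Binomial(7, 1.4/2.8): P(K = 6) = C(7,6) · (1.4/2.8)^6 · (1.4/2.8)^1 ≈ 0.0547.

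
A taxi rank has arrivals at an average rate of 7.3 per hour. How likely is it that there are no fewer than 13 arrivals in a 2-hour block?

0.6979

Over the interval, μ = 7.3 × 2 = 14.6 (a 2-hour block = 2 hours).
P(N ≥ 13) = 1 − P(N ≤ 12) = 1 − Σ_{j=0}^{12} e^(−μ) μ^j/j! ≈ 0.6979.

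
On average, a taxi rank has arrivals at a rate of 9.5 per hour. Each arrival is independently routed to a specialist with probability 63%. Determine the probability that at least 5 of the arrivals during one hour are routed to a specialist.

Thinning: the arrivals that are routed to a specialist themselves form a Poisson process with rate 0.63 × 9.5 = 5.985 per hour.
So μ = 5.985.
P(N ≥ 5) = 1 − P(N ≤ 4) ≈ 0.7129.

0.7129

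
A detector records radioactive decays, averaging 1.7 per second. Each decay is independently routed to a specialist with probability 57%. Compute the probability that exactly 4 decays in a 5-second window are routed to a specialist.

0.1806

Thinning: the decays that are routed to a specialist themselves form a Poisson process with rate 0.57 × 1.7 = 0.969 per second.
Over the interval, μ = 0.969 × 5 = 4.845 (a 5-second window = 5 seconds).
P(N = 4) = e^(−4.845) · 4.845^4/4! ≈ 0.1806.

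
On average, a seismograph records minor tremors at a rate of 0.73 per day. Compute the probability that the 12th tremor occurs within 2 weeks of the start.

Over the interval, μ = 0.73 × 14 = 10.22 (2 weeks = 14 days).
The 12th arrival falls in the interval iff at least 12 events occur there: P(S_12 ≤ t) = P(N ≥ 12) = 1 − P(N ≤ 11) ≈ 0.3285.

0.3285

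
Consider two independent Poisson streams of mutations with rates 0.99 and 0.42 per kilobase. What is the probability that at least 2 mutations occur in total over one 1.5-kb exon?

Independent Poisson processes superpose: combined rate λ = 0.99 + 0.42 = 1.41 per kilobase.
Over the interval, μ = 1.41 × 1.5 = 2.115 (a 1.5-kb exon = 1.5 kilobases).
P(N ≥ 2) = 1 − P(N ≤ 1) ≈ 0.6242.

0.6242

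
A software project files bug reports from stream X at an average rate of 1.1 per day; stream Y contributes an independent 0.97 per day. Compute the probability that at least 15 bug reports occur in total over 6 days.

0.2672

Independent Poisson processes superpose: combined rate λ = 1.1 + 0.97 = 2.07 per day.
Over the interval, μ = 2.07 × 6 = 12.42 (6 days).
P(N ≥ 15) = 1 − P(N ≤ 14) ≈ 0.2672.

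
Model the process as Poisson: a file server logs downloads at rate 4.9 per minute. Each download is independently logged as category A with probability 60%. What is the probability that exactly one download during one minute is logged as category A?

0.1554

Thinning: the downloads that are logged as category A themselves form a Poisson process with rate 0.6 × 4.9 = 2.94 per minute.
So μ = 2.94.
P(N = 1) = e^(−2.94) · 2.94^1/1! ≈ 0.1554.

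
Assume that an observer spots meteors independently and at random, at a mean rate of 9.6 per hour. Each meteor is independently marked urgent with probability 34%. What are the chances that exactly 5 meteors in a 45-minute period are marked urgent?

Thinning: the meteors that are marked urgent themselves form a Poisson process with rate 0.34 × 9.6 = 3.264 per hour.
Over the interval, μ = 3.264 × 0.75 = 2.448 (a 45-minute period = 0.75 hours).
P(N = 5) = e^(−2.448) · 2.448^5/5! ≈ 0.0633.

0.0633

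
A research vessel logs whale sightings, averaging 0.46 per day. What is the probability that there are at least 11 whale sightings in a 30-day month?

0.8107

Over the interval, μ = 0.46 × 30 = 13.8 (a 30-day month = 30 days).
P(N ≥ 11) = 1 − P(N ≤ 10) = 1 − Σ_{j=0}^{10} e^(−μ) μ^j/j! ≈ 0.8107.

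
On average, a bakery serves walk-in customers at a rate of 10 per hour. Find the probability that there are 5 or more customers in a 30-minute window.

Over the interval, μ = 10 × 0.5 = 5 (a 30-minute window = 0.5 hours).
P(N ≥ 5) = 1 − P(N ≤ 4) = 1 − Σ_{j=0}^{4} e^(−μ) μ^j/j! ≈ 0.5595.

0.5595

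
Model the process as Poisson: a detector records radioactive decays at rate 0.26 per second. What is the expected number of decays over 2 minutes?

31.2

E[N] = λt = 0.26 × 120 = 31.2 (2 minutes = 120 seconds).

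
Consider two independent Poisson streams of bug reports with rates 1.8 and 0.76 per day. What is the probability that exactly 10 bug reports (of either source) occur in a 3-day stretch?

Independent Poisson processes superpose: combined rate λ = 1.8 + 0.76 = 2.56 per day.
Over the interval, μ = 2.56 × 3 = 7.68 (a 3-day stretch = 3 days).
P(N = 10) = e^(−7.68) · 7.68^10/10! ≈ 0.0909.

0.0909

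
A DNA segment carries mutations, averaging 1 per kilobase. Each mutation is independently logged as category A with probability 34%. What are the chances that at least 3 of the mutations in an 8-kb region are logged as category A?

Thinning: the mutations that are logged as category A themselves form a Poisson process with rate 0.34 × 1 = 0.34 per kilobase.
Over the interval, μ = 0.34 × 8 = 2.72 (an 8-kb region = 8 kilobases).
P(N ≥ 3) = 1 − P(N ≤ 2) ≈ 0.5113.

0.5113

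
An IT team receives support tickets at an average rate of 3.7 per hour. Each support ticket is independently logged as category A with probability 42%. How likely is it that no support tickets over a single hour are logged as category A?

Thinning: the support tickets that are logged as category A themselves form a Poisson process with rate 0.42 × 3.7 = 1.554 per hour.
So μ = 1.554.
P(N = 0) = e^(−1.554) · 1.554^0/0! ≈ 0.2114.

0.2114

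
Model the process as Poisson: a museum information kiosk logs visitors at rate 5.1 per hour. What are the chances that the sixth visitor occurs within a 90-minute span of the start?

Over the interval, μ = 5.1 × 1.5 = 7.65 (a 90-minute span = 1.5 hours).
The sixth arrival falls in the interval iff at least 6 events occur there: P(S_6 ≤ t) = P(N ≥ 6) = 1 − P(N ≤ 5) ≈ 0.7746.

0.7746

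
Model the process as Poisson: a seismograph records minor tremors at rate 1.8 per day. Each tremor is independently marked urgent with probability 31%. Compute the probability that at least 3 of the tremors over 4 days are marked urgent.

0.3859

Thinning: the tremors that are marked urgent themselves form a Poisson process with rate 0.31 × 1.8 = 0.558 per day.
Over the interval, μ = 0.558 × 4 = 2.232 (4 days).
P(N ≥ 3) = 1 − P(N ≤ 2) ≈ 0.3859.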